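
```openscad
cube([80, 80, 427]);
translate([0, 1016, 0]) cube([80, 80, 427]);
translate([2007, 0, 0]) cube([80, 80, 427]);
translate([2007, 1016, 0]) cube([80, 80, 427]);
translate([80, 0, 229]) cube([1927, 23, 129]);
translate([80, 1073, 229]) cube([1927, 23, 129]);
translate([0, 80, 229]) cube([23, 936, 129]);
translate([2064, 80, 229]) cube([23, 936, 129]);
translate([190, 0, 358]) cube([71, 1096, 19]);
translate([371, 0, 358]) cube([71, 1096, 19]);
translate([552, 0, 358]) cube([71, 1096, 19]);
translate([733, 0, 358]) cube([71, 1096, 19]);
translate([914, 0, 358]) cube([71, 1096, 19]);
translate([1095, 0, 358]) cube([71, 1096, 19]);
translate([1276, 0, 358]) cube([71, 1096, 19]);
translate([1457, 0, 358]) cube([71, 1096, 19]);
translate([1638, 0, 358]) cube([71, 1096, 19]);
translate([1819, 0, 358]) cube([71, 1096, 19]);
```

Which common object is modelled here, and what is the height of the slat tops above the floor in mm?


A bed frame. The slat-top height is 377 mm.

Four posts, four rails, and a row of slats — a bed frame. Slats sit on the rails at z = 229 + 129 = 358; with slat thickness 19, the top is 377 mm.


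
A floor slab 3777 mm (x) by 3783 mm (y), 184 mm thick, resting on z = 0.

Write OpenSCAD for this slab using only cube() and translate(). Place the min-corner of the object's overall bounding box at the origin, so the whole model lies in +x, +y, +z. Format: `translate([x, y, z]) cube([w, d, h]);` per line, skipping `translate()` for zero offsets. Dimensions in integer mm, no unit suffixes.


cube([3777, 3783, 184]);


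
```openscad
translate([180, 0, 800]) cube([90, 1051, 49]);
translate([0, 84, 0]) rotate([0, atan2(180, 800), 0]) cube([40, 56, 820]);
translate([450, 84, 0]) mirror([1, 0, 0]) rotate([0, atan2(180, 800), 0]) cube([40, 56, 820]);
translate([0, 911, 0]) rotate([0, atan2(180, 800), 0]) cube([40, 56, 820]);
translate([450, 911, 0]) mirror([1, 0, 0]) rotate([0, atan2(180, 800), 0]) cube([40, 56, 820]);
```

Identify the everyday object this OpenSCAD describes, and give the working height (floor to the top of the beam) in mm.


A sawhorse. The overall height is 849 mm.

A beam across two mirrored pairs of raked legs — a sawhorse. The beam's underside is at z = 800 (matching the legs' vertical rise in atan2(180, 800)) and the beam is 49 mm tall, so its top is at 800 + 49 = 849 mm. The raked legs top out at the beam's underside, so that is the highest point.


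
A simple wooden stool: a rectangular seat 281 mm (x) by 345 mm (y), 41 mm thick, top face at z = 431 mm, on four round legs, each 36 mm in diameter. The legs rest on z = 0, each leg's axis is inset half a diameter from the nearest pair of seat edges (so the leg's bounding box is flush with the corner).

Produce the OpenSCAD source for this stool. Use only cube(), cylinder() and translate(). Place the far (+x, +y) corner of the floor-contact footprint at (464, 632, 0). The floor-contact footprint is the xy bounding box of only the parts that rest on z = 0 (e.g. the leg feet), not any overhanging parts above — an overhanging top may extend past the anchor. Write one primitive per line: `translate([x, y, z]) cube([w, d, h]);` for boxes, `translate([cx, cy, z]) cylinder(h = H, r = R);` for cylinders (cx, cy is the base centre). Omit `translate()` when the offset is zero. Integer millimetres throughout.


translate([183, 287, 390]) cube([281, 345, 41]);
translate([201, 305, 0]) cylinder(h = 390, r = 18);
translate([446, 305, 0]) cylinder(h = 390, r = 18);
translate([201, 614, 0]) cylinder(h = 390, r = 18);
translate([446, 614, 0]) cylinder(h = 390, r = 18);


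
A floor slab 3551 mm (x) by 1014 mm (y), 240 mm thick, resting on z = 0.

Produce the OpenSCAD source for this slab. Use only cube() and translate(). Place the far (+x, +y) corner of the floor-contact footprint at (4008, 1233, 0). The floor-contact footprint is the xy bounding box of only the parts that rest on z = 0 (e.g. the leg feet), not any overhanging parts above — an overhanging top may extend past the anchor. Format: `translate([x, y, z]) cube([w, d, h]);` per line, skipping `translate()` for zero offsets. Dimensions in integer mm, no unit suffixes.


translate([457, 219, 0]) cube([3551, 1014, 240]);


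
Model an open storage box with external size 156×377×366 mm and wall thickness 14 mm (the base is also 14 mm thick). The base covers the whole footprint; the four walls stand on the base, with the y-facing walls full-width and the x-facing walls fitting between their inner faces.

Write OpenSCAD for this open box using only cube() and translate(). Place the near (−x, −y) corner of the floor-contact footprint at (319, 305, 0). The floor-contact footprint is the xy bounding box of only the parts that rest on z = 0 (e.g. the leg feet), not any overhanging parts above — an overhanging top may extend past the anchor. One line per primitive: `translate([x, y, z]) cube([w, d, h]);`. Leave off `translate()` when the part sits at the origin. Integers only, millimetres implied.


translate([319, 305, 0]) cube([156, 377, 14]);
translate([319, 305, 14]) cube([156, 14, 352]);
translate([319, 668, 14]) cube([156, 14, 352]);
translate([319, 319, 14]) cube([14, 349, 352]);
translate([461, 319, 14]) cube([14, 349, 352]);


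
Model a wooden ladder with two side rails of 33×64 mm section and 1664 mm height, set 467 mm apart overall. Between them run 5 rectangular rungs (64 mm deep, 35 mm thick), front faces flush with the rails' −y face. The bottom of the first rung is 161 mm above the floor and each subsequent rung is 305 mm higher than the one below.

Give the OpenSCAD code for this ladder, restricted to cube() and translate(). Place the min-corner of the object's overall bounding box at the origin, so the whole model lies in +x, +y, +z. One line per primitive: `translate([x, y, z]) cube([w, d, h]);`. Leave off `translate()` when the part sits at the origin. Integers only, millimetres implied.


cube([33, 64, 1664]);
translate([434, 0, 0]) cube([33, 64, 1664]);
translate([33, 0, 161]) cube([401, 64, 35]);
translate([33, 0, 466]) cube([401, 64, 35]);
translate([33, 0, 771]) cube([401, 64, 35]);
translate([33, 0, 1076]) cube([401, 64, 35]);
translate([33, 0, 1381]) cube([401, 64, 35]);


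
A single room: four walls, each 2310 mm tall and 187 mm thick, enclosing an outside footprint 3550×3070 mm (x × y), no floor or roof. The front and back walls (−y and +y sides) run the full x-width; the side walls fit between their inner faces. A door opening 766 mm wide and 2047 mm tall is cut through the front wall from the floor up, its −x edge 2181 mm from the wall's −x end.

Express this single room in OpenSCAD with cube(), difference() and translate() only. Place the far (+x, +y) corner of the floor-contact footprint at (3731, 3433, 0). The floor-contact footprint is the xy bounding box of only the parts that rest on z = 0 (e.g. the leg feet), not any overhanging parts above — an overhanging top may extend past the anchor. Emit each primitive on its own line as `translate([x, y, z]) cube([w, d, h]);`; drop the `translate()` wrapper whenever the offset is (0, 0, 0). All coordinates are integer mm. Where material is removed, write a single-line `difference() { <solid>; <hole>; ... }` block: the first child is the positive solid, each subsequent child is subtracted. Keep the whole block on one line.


difference() { translate([181, 363, 0]) cube([3550, 187, 2310]); translate([2362, 363, 0]) cube([766, 187, 2047]); }
translate([181, 3246, 0]) cube([3550, 187, 2310]);
translate([181, 550, 0]) cube([187, 2696, 2310]);
translate([3544, 550, 0]) cube([187, 2696, 2310]);


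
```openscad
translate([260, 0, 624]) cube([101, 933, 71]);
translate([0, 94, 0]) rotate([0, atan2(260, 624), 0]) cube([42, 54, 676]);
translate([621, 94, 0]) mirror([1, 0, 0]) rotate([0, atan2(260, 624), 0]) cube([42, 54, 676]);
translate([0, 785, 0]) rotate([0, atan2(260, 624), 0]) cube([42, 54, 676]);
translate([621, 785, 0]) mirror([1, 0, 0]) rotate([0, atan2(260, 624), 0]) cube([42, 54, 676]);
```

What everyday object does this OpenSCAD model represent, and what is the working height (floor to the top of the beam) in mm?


A sawhorse. The overall height is 695 mm.

A beam across two mirrored pairs of raked legs — a sawhorse. The beam's underside is at z = 624 (matching the legs' vertical rise in atan2(260, 624)) and the beam is 71 mm tall, so its top is at 624 + 71 = 695 mm. The raked legs top out at the beam's underside, so that is the highest point.


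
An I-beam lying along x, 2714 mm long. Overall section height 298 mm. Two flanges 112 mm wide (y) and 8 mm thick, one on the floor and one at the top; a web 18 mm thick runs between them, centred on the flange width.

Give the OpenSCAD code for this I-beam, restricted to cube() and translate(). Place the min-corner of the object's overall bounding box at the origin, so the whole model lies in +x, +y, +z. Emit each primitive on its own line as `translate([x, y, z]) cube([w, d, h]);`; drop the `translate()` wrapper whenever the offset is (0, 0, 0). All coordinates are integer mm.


cube([2714, 112, 8]);
translate([0, 47, 8]) cube([2714, 18, 282]);
translate([0, 0, 290]) cube([2714, 112, 8]);


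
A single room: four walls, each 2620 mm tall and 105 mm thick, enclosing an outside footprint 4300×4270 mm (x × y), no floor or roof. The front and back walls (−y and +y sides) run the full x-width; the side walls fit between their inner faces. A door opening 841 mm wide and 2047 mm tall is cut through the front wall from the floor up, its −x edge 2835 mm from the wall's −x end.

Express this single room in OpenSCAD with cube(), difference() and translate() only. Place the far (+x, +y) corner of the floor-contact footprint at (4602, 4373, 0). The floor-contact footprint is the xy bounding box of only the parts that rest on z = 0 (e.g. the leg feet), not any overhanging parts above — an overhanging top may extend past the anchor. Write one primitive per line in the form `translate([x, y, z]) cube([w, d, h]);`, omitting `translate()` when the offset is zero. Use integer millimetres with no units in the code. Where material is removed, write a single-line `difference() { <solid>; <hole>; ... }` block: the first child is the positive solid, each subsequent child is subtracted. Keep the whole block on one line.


difference() { translate([302, 103, 0]) cube([4300, 105, 2620]); translate([3137, 103, 0]) cube([841, 105, 2047]); }
translate([302, 4268, 0]) cube([4300, 105, 2620]);
translate([302, 208, 0]) cube([105, 4060, 2620]);
translate([4497, 208, 0]) cube([105, 4060, 2620]);


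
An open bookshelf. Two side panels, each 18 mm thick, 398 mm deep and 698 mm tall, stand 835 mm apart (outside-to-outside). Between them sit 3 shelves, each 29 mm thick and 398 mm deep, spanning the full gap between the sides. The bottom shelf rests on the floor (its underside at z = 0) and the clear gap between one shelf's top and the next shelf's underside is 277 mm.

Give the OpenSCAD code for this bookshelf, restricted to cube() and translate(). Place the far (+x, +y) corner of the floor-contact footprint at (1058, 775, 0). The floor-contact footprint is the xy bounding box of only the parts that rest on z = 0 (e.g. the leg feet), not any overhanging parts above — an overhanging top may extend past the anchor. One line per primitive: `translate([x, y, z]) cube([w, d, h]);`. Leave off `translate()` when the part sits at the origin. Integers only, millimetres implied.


translate([223, 377, 0]) cube([18, 398, 698]);
translate([1040, 377, 0]) cube([18, 398, 698]);
translate([241, 377, 0]) cube([799, 398, 29]);
translate([241, 377, 306]) cube([799, 398, 29]);
translate([241, 377, 612]) cube([799, 398, 29]);


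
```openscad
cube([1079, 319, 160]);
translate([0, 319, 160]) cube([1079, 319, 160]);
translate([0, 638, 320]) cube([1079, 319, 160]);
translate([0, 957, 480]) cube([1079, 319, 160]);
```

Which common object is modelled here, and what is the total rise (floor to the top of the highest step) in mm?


A staircase. The total rise is 640 mm.

4 identical blocks, each offset up and back from the previous — a staircase. Each step is 160 mm tall and there are 4 of them, so the total rise is 4 × 160 = 640 mm.


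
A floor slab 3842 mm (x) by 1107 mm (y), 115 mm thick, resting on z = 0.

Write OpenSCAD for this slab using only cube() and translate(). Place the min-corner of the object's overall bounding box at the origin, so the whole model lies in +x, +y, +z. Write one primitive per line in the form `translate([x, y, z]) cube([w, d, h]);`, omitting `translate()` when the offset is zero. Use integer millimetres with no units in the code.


cube([3842, 1107, 115]);


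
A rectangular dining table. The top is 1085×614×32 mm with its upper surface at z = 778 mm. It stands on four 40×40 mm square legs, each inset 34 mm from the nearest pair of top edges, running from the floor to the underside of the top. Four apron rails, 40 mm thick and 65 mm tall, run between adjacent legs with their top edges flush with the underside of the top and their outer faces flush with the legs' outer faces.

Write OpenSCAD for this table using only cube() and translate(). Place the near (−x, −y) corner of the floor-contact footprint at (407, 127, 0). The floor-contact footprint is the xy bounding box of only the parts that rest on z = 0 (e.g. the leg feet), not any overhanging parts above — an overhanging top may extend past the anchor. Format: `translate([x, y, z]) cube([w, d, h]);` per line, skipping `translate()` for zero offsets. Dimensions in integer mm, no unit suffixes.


// leg_h = 778 - 32 = 746
// apron z = 746 - 65 = 681
translate([373, 93, 746]) cube([1085, 614, 32]);
translate([407, 127, 0]) cube([40, 40, 746]);
translate([1384, 127, 0]) cube([40, 40, 746]);
translate([407, 633, 0]) cube([40, 40, 746]);
translate([1384, 633, 0]) cube([40, 40, 746]);
translate([447, 127, 681]) cube([937, 40, 65]);
translate([447, 633, 681]) cube([937, 40, 65]);
translate([407, 167, 681]) cube([40, 466, 65]);
translate([1384, 167, 681]) cube([40, 466, 65]);


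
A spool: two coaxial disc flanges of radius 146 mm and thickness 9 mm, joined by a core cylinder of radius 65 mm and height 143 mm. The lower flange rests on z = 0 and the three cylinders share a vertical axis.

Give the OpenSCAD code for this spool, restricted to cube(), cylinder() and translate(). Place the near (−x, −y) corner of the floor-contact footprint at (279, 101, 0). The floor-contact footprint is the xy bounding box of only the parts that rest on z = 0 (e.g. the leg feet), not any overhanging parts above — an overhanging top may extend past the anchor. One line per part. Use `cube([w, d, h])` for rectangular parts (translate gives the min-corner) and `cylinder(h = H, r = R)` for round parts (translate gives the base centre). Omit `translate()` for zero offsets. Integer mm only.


translate([425, 247, 0]) cylinder(h = 9, r = 146);
translate([425, 247, 9]) cylinder(h = 143, r = 65);
translate([425, 247, 152]) cylinder(h = 9, r = 146);


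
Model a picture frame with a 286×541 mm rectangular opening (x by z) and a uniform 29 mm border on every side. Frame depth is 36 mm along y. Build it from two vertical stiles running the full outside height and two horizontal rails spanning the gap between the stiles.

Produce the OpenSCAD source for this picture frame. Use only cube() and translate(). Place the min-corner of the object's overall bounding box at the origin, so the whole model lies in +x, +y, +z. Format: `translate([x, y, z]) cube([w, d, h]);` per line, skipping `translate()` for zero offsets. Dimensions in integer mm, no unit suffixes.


cube([29, 36, 599]);
translate([315, 0, 0]) cube([29, 36, 599]);
translate([29, 0, 0]) cube([286, 36, 29]);
translate([29, 0, 570]) cube([286, 36, 29]);


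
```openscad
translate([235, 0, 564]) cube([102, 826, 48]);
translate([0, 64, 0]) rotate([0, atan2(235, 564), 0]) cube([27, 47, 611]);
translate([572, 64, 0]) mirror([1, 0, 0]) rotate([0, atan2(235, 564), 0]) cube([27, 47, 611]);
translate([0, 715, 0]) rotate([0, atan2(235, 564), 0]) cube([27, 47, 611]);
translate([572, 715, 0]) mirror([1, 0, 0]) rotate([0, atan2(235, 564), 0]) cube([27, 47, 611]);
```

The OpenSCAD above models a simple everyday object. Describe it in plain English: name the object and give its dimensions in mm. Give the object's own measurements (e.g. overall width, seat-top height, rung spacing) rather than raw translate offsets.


A sawhorse. A 102×826×48 mm beam (x, y, z) sits on two A-frame leg pairs. Each pair is two raked legs of 27×47 mm section (47 mm along y) splaying symmetrically in x. Each leg rises 564 mm vertically over 235 mm of horizontal reach and is 611 mm long along its own axis. Every leg's outer bottom edge rests on the floor and its outer top edge meets a bottom edge of the beam — the left legs (tilting toward +x) meet the beam's −x bottom edge, the right legs (their mirror images, tilting toward −x) meet its +x bottom edge — so the leg tops tuck under the beam, the beam's underside is 564 mm above the floor, and the feet are 572 mm apart outside-to-outside with the beam centred between them. The two leg pairs are set in 64 mm from either end of the beam.


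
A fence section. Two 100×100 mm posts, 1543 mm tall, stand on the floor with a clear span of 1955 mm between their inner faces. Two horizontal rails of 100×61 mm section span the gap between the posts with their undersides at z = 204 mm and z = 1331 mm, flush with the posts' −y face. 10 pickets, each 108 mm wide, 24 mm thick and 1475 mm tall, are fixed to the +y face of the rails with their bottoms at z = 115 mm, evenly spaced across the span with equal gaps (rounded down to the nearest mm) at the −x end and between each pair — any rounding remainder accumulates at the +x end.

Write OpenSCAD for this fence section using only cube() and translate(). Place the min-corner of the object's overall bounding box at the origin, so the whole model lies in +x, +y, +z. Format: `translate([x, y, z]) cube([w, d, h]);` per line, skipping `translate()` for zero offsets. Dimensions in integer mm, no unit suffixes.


cube([100, 100, 1543]);
translate([2055, 0, 0]) cube([100, 100, 1543]);
translate([100, 0, 204]) cube([1955, 100, 61]);
translate([100, 0, 1331]) cube([1955, 100, 61]);
translate([179, 100, 115]) cube([108, 24, 1475]);
translate([366, 100, 115]) cube([108, 24, 1475]);
translate([553, 100, 115]) cube([108, 24, 1475]);
translate([740, 100, 115]) cube([108, 24, 1475]);
translate([927, 100, 115]) cube([108, 24, 1475]);
translate([1114, 100, 115]) cube([108, 24, 1475]);
translate([1301, 100, 115]) cube([108, 24, 1475]);
translate([1488, 100, 115]) cube([108, 24, 1475]);
translate([1675, 100, 115]) cube([108, 24, 1475]);
translate([1862, 100, 115]) cube([108, 24, 1475]);


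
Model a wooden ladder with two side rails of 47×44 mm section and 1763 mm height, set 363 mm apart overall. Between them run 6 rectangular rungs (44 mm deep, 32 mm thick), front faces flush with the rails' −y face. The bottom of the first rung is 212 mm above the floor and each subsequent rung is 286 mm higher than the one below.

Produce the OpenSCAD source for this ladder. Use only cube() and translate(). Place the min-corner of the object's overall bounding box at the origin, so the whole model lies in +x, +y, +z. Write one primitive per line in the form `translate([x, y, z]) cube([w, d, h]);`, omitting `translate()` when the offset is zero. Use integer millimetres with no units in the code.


// rung span = 363 - 2*47 = 269
// rung[k] z = 212 + k*286
cube([47, 44, 1763]);
translate([316, 0, 0]) cube([47, 44, 1763]);
translate([47, 0, 212]) cube([269, 44, 32]);
translate([47, 0, 498]) cube([269, 44, 32]);
translate([47, 0, 784]) cube([269, 44, 32]);
translate([47, 0, 1070]) cube([269, 44, 32]);
translate([47, 0, 1356]) cube([269, 44, 32]);
translate([47, 0, 1642]) cube([269, 44, 32]);


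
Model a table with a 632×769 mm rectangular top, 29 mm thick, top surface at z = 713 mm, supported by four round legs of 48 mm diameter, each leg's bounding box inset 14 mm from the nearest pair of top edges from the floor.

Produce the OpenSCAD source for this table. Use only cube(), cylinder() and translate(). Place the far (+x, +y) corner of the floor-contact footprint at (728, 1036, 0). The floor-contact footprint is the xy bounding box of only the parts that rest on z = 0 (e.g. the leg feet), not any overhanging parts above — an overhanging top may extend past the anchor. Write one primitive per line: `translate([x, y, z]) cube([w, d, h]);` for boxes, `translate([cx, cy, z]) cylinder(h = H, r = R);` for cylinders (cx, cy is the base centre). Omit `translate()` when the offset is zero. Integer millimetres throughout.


translate([110, 281, 684]) cube([632, 769, 29]);
translate([148, 319, 0]) cylinder(h = 684, r = 24);
translate([704, 319, 0]) cylinder(h = 684, r = 24);
translate([148, 1012, 0]) cylinder(h = 684, r = 24);
translate([704, 1012, 0]) cylinder(h = 684, r = 24);


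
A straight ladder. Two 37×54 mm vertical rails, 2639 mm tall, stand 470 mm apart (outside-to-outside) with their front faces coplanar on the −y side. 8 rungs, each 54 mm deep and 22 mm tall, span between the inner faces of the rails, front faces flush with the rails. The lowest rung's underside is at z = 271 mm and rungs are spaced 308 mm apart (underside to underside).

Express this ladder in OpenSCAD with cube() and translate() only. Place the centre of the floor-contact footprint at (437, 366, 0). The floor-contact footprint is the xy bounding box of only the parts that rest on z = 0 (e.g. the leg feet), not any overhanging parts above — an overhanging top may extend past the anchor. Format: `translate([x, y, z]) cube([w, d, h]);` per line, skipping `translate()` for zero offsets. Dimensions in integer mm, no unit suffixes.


// rung span = 470 - 2*37 = 396
// rung[k] z = 271 + k*308
translate([202, 339, 0]) cube([37, 54, 2639]);
translate([635, 339, 0]) cube([37, 54, 2639]);
translate([239, 339, 271]) cube([396, 54, 22]);
translate([239, 339, 579]) cube([396, 54, 22]);
translate([239, 339, 887]) cube([396, 54, 22]);
translate([239, 339, 1195]) cube([396, 54, 22]);
translate([239, 339, 1503]) cube([396, 54, 22]);
translate([239, 339, 1811]) cube([396, 54, 22]);
translate([239, 339, 2119]) cube([396, 54, 22]);
translate([239, 339, 2427]) cube([396, 54, 22]);


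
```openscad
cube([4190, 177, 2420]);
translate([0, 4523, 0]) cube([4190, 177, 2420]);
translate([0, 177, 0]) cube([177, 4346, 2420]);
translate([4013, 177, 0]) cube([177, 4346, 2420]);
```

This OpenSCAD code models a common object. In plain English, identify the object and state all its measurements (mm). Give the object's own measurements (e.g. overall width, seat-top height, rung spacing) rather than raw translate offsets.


The wall frame of a small rectangular building: four walls, each 2420 mm tall and 177 mm thick, enclosing a footprint 4190 mm (x) by 4700 mm (y) outside-to-outside, with no floor or roof. The front and back walls (the −y and +y sides) span the full width; the two side walls fit between them.


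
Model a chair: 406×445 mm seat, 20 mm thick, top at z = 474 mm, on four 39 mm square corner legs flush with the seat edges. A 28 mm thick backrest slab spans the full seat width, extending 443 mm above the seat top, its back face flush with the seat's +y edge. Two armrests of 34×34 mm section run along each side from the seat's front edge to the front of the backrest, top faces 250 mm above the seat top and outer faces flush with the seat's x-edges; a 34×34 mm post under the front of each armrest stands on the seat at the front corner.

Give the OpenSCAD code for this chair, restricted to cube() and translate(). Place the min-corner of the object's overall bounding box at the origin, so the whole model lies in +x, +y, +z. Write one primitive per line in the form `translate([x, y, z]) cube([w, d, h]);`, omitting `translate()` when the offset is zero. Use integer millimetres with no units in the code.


// leg_h = 474 - 20 = 454
// arm post h = 250 - 34 = 216
translate([0, 0, 454]) cube([406, 445, 20]);
cube([39, 39, 454]);
translate([367, 0, 0]) cube([39, 39, 454]);
translate([0, 406, 0]) cube([39, 39, 454]);
translate([367, 406, 0]) cube([39, 39, 454]);
translate([0, 417, 474]) cube([406, 28, 443]);
translate([0, 0, 690]) cube([34, 417, 34]);
translate([372, 0, 690]) cube([34, 417, 34]);
translate([0, 0, 474]) cube([34, 34, 216]);
translate([372, 0, 474]) cube([34, 34, 216]);


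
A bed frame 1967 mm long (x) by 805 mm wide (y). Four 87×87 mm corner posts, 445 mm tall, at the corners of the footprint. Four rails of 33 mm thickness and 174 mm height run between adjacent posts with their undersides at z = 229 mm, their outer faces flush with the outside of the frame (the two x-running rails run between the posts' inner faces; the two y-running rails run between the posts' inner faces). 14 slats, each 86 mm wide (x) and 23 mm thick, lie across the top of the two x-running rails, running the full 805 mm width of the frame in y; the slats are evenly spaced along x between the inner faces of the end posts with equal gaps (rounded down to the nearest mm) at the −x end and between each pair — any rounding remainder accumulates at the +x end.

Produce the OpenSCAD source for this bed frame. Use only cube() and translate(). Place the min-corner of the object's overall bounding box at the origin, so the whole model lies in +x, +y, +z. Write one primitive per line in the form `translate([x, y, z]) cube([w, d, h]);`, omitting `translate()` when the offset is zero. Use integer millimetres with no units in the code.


cube([87, 87, 445]);
translate([0, 718, 0]) cube([87, 87, 445]);
translate([1880, 0, 0]) cube([87, 87, 445]);
translate([1880, 718, 0]) cube([87, 87, 445]);
translate([87, 0, 229]) cube([1793, 33, 174]);
translate([87, 772, 229]) cube([1793, 33, 174]);
translate([0, 87, 229]) cube([33, 631, 174]);
translate([1934, 87, 229]) cube([33, 631, 174]);
translate([126, 0, 403]) cube([86, 805, 23]);
translate([251, 0, 403]) cube([86, 805, 23]);
translate([376, 0, 403]) cube([86, 805, 23]);
translate([501, 0, 403]) cube([86, 805, 23]);
translate([626, 0, 403]) cube([86, 805, 23]);
translate([751, 0, 403]) cube([86, 805, 23]);
translate([876, 0, 403]) cube([86, 805, 23]);
translate([1001, 0, 403]) cube([86, 805, 23]);
translate([1126, 0, 403]) cube([86, 805, 23]);
translate([1251, 0, 403]) cube([86, 805, 23]);
translate([1376, 0, 403]) cube([86, 805, 23]);
translate([1501, 0, 403]) cube([86, 805, 23]);
translate([1626, 0, 403]) cube([86, 805, 23]);
translate([1751, 0, 403]) cube([86, 805, 23]);


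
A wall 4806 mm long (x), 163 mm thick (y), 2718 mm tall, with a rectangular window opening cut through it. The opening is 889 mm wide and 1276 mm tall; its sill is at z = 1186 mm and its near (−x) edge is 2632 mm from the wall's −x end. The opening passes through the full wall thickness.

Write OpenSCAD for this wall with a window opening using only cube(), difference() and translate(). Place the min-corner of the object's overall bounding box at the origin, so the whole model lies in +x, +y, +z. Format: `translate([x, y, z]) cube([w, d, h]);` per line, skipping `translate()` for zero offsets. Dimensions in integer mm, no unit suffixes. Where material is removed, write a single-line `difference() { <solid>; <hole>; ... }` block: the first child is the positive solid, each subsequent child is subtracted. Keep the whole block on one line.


difference() { cube([4806, 163, 2718]); translate([2632, 0, 1186]) cube([889, 163, 1276]); }


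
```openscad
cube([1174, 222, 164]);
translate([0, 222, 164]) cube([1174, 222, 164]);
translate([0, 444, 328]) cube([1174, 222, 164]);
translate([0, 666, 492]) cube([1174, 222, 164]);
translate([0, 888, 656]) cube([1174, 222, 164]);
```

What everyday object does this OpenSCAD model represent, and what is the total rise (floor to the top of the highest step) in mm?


A staircase. The total rise is 820 mm.

5 identical blocks, each offset up and back from the previous — a staircase. Each step is 164 mm tall and there are 5 of them, so the total rise is 5 × 164 = 820 mm.


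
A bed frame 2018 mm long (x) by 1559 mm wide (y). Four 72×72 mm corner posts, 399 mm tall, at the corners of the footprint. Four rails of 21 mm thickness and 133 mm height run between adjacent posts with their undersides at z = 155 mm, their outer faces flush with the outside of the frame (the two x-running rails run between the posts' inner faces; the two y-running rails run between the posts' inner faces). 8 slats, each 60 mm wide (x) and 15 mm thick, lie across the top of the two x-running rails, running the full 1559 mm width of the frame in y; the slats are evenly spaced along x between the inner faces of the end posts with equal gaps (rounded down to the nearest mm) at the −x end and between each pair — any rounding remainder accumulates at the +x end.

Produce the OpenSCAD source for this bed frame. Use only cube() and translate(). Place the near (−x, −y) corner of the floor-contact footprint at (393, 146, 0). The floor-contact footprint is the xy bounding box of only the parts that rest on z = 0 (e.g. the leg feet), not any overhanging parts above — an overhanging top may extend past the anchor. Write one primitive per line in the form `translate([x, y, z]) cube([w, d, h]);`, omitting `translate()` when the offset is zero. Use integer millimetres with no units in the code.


translate([393, 146, 0]) cube([72, 72, 399]);
translate([393, 1633, 0]) cube([72, 72, 399]);
translate([2339, 146, 0]) cube([72, 72, 399]);
translate([2339, 1633, 0]) cube([72, 72, 399]);
translate([465, 146, 155]) cube([1874, 21, 133]);
translate([465, 1684, 155]) cube([1874, 21, 133]);
translate([393, 218, 155]) cube([21, 1415, 133]);
translate([2390, 218, 155]) cube([21, 1415, 133]);
translate([619, 146, 288]) cube([60, 1559, 15]);
translate([833, 146, 288]) cube([60, 1559, 15]);
translate([1047, 146, 288]) cube([60, 1559, 15]);
translate([1261, 146, 288]) cube([60, 1559, 15]);
translate([1475, 146, 288]) cube([60, 1559, 15]);
translate([1689, 146, 288]) cube([60, 1559, 15]);
translate([1903, 146, 288]) cube([60, 1559, 15]);
translate([2117, 146, 288]) cube([60, 1559, 15]);


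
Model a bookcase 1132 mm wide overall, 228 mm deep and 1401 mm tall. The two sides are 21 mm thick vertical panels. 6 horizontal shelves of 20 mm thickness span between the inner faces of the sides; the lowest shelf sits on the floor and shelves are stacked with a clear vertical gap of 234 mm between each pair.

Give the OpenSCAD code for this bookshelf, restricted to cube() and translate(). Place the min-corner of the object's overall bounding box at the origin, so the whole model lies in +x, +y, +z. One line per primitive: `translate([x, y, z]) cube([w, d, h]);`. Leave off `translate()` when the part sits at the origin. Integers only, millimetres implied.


cube([21, 228, 1401]);
translate([1111, 0, 0]) cube([21, 228, 1401]);
translate([21, 0, 0]) cube([1090, 228, 20]);
translate([21, 0, 254]) cube([1090, 228, 20]);
translate([21, 0, 508]) cube([1090, 228, 20]);
translate([21, 0, 762]) cube([1090, 228, 20]);
translate([21, 0, 1016]) cube([1090, 228, 20]);
translate([21, 0, 1270]) cube([1090, 228, 20]);


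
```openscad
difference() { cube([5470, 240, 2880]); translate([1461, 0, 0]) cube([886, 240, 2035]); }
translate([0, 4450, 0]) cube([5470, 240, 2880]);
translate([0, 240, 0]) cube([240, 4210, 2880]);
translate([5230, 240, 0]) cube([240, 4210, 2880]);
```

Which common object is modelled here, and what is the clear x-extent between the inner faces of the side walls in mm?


A single room. The interior width is 4990 mm.

Four walls enclosing a rectangle with a door in the front wall — a room. Outside width 5470 minus two 240 mm walls gives 4990 mm.


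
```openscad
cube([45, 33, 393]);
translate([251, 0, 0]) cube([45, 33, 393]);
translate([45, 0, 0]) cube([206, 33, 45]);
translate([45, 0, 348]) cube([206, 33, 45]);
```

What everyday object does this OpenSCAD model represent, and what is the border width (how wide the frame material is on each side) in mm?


A picture frame. The border width is 45 mm.

Four thin pieces enclosing a rectangular opening — a picture frame. The two full-height stiles are 393 mm tall; the top rail sits at z = 348 and is 45 mm tall, so the border above the opening is 393 − 348 = 45 mm, matching the stile x-width.


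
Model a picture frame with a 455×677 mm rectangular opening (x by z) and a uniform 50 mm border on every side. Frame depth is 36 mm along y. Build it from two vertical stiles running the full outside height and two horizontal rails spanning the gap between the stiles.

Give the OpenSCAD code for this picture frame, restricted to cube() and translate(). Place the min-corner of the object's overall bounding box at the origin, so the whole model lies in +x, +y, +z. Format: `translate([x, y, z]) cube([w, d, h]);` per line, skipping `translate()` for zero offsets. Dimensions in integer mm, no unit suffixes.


cube([50, 36, 777]);
translate([505, 0, 0]) cube([50, 36, 777]);
translate([50, 0, 0]) cube([455, 36, 50]);
translate([50, 0, 727]) cube([455, 36, 50]);


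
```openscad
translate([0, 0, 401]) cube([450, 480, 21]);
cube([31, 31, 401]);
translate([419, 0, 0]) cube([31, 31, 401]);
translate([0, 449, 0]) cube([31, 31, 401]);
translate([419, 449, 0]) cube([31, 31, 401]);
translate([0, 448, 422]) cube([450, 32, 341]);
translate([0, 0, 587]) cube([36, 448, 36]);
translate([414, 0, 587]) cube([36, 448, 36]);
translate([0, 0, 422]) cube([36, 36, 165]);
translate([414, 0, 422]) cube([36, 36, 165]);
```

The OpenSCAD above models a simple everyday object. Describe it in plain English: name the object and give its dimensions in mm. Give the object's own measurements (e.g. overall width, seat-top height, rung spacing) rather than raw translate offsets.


A chair. The seat is a 450×480×21 mm slab with its top at z = 422 mm, on four 31×31 mm corner legs (flush with the seat edges, standing on z = 0). A flat backrest 32 mm thick, 341 mm tall, spans the full seat width and rises from the seat top along its +y edge, rear face flush with the rear of the seat. Two armrests of 36×36 mm section run along each side from the seat's front edge to the front of the backrest, top faces 201 mm above the seat top and outer faces flush with the seat's x-edges; a 36×36 mm post under the front of each armrest stands on the seat at the front corner.


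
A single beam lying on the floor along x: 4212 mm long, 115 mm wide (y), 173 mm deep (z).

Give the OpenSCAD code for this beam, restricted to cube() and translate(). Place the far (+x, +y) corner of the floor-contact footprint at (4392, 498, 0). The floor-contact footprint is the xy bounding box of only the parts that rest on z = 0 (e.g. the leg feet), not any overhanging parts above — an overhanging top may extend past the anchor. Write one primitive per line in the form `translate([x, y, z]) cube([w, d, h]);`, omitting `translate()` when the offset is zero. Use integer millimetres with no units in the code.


translate([180, 383, 0]) cube([4212, 115, 173]);


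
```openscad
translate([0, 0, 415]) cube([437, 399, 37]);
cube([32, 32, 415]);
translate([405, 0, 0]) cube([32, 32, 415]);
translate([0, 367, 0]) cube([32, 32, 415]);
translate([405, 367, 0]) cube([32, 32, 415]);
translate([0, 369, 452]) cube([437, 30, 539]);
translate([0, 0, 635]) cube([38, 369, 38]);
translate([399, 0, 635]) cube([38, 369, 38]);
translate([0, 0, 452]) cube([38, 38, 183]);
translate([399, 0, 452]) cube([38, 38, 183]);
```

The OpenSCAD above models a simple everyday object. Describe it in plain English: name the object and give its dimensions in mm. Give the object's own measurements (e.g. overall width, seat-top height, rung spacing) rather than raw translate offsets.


A chair. The seat is a 437×399×37 mm slab with its top at z = 452 mm, on four 32×32 mm corner legs (flush with the seat edges, standing on z = 0). A flat backrest 30 mm thick, 539 mm tall, spans the full seat width and rises from the seat top along its +y edge, rear face flush with the rear of the seat. Two armrests of 38×38 mm section run along each side from the seat's front edge to the front of the backrest, top faces 221 mm above the seat top and outer faces flush with the seat's x-edges; a 38×38 mm post under the front of each armrest stands on the seat at the front corner.


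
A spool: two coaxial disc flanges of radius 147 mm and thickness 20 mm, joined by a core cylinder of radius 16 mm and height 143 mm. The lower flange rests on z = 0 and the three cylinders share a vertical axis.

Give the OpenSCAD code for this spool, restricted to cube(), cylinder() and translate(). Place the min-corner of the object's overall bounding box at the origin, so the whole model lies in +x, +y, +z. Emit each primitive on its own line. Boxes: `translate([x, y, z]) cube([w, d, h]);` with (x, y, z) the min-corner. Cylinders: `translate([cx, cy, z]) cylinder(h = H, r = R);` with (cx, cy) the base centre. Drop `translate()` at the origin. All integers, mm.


translate([147, 147, 0]) cylinder(h = 20, r = 147);
translate([147, 147, 20]) cylinder(h = 143, r = 16);
translate([147, 147, 163]) cylinder(h = 20, r = 147);


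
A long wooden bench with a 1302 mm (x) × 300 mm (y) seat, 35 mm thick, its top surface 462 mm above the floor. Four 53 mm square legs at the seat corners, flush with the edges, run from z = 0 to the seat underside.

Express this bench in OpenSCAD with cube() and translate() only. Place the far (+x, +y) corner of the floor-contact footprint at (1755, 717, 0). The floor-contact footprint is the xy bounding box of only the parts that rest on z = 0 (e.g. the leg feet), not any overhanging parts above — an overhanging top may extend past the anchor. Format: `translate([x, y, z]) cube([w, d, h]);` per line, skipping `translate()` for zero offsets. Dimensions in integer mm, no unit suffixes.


translate([453, 417, 427]) cube([1302, 300, 35]);
translate([453, 417, 0]) cube([53, 53, 427]);
translate([453, 664, 0]) cube([53, 53, 427]);
translate([1702, 417, 0]) cube([53, 53, 427]);
translate([1702, 664, 0]) cube([53, 53, 427]);


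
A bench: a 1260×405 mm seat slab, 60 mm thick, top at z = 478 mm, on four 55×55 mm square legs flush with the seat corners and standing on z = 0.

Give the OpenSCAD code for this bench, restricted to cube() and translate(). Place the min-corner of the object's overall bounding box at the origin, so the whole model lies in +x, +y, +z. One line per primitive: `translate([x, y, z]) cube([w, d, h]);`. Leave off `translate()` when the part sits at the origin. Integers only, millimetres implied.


translate([0, 0, 418]) cube([1260, 405, 60]);
cube([55, 55, 418]);
translate([0, 350, 0]) cube([55, 55, 418]);
translate([1205, 0, 0]) cube([55, 55, 418]);
translate([1205, 350, 0]) cube([55, 55, 418]);


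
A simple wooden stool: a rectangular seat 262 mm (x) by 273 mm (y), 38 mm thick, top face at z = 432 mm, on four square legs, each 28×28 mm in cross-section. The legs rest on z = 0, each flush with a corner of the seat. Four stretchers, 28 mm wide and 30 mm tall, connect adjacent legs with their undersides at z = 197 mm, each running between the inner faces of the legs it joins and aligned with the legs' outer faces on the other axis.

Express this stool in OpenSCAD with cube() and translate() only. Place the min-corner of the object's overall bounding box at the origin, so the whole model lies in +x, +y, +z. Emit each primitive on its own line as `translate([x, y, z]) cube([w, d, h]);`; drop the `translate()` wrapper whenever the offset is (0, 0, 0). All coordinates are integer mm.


translate([0, 0, 394]) cube([262, 273, 38]);
cube([28, 28, 394]);
translate([234, 0, 0]) cube([28, 28, 394]);
translate([0, 245, 0]) cube([28, 28, 394]);
translate([234, 245, 0]) cube([28, 28, 394]);
translate([28, 0, 197]) cube([206, 28, 30]);
translate([28, 245, 197]) cube([206, 28, 30]);
translate([0, 28, 197]) cube([28, 217, 30]);
translate([234, 28, 197]) cube([28, 217, 30]);


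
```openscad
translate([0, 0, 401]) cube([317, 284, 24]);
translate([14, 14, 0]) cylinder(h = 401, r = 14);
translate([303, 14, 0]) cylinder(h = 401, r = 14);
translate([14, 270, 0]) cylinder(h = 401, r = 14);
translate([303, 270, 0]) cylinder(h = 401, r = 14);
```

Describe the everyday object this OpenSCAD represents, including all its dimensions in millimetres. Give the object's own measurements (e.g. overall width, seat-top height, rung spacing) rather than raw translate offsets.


A four-legged stool. The seat is a 317×284×24 mm slab whose top surface is at z = 425 mm; four round legs, each 28 mm in diameter, run from the floor (z = 0) to the underside of the seat, each leg's axis is inset half a diameter from the nearest pair of seat edges (so the leg's bounding box is flush with the corner).
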